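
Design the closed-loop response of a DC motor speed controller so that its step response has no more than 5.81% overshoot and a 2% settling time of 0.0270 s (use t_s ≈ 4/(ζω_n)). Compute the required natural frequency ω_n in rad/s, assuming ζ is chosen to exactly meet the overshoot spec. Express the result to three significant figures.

ω_n ≈ 221 rad/s

Inverting the overshoot relation: ζ = |ln 0.0581|/√(π² + ln²0.0581) = 0.671.
Then ω_n = 4/(ζ t_s) = 4/(0.671 × 0.0270) = 221 rad/s.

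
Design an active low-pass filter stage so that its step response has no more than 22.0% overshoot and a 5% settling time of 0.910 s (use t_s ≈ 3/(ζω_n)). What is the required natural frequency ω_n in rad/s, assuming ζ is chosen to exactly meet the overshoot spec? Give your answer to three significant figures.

Inverting the overshoot relation: ζ = |ln 0.220|/√(π² + ln²0.220) = 0.434.
From t_s ≈ 3/(ζω_n): ω_n = 3/(ζ·t_s) = 3/(0.434·0.910) = 7.59 rad/s.

ω_n ≈ 7.59 rad/s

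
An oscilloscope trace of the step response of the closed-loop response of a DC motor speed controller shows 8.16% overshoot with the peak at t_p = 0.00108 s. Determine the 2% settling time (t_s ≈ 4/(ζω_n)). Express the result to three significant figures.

t_s ≈ 0.00172 s

The overshoot fixes ζ = −ln(OS)/√(π²+ln²(OS)) = 0.624.
t_p = π/ω_d ⇒ ω_d = 2910 rad/s; then ω_n = ω_d/√(1−ζ²) = 3720 rad/s.
t_s ≈ 4/(ζω_n) = 4/(0.624·3720) = 0.00172 s.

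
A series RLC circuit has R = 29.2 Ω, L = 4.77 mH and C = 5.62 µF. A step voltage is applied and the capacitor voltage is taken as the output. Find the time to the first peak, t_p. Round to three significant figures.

For a series RLC circuit (capacitor voltage as output), ω_n = 1/√(LC) = 1/√(4.77 mH · 5.62 µF) = 6110 rad/s.
ζ = (R/2)·√(C/L) = (29.2/2)·√(5.62 µF/4.77 mH) = 0.501.
The damped frequency ω_d = ω_n√(1−ζ²) = 5290 rad/s. t_p = π/ω_d = 0.000594 s.

t_p ≈ 0.000594 s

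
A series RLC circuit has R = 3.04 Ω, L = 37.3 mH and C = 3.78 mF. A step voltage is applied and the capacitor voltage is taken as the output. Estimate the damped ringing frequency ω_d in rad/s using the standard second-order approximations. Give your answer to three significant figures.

For a series RLC circuit (capacitor voltage as output), ω_n = 1/√(LC) = 1/√(37.3 mH · 3.78 mF) = 84.2 rad/s.
ζ = (R/2)·√(C/L) = (3.04/2)·√(3.78 mF/37.3 mH) = 0.484.
ω_d = 84.2·√(1 − 0.484²) = 73.7 rad/s.

ω_d ≈ 73.7 rad/s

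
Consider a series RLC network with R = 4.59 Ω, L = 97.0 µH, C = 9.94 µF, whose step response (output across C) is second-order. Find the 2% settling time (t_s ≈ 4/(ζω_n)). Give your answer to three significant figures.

For a series RLC circuit (capacitor voltage as output), ω_n = 1/√(LC) = 1/√(97.0 µH · 9.94 µF) = 32200 rad/s.
ζ = (R/2)·√(C/L) = (4.59/2)·√(9.94 µF/97.0 µH) = 0.735.
t_s ≈ 4/(ζω_n) = 0.000169 s.

t_s ≈ 0.000169 s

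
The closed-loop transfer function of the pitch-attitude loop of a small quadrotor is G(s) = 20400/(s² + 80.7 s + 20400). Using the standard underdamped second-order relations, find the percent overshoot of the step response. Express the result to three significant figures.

%OS ≈ 39.6%

Comparing the denominator to s² + 2ζω_n s + ω_n²: ω_n = √20400 = 143 rad/s, and 2ζω_n = 80.7 so ζ = 80.7/(2·143) = 0.283.
%OS = 100 e^{−πζ/√(1−ζ²)} with ζ = 0.283 gives 39.6%.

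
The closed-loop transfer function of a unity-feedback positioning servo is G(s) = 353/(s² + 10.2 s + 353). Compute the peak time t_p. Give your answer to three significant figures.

t_p ≈ 0.174 s

Matching coefficients with s² + 2ζω_n s + ω_n² gives ω_n² = 353 ⇒ ω_n = 18.8 rad/s, and ζ = 10.2/(2ω_n) = 0.271.
The damped frequency ω_d = ω_n√(1−ζ²) = 18.1 rad/s. Then t_p = π/ω_d = 0.174 s.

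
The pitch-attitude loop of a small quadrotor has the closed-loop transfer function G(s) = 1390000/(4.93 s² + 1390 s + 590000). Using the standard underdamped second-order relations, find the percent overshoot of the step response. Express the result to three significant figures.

Dividing through by 4.93: denominator becomes s² + 281.9 s + 119700.
So ω_n = √119700 = 346 rad/s and ζ = 281.9/(2·346) = 0.408.
%OS = 100·exp(−πζ/√(1−ζ²)) = 24.6%.

%OS ≈ 24.6%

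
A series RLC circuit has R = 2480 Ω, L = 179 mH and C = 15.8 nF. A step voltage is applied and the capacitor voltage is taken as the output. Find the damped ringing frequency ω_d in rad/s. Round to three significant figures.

For a series RLC circuit (capacitor voltage as output), ω_n = 1/√(LC) = 1/√(179 mH · 15.8 nF) = 18800 rad/s.
ζ = (R/2)·√(C/L) = (2480/2)·√(15.8 nF/179 mH) = 0.368.
ω_d = ω_n√(1−ζ²) = 17500 rad/s.

ω_d ≈ 17500 rad/s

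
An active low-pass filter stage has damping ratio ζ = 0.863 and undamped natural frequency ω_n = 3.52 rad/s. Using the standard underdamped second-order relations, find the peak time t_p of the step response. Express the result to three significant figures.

t_p ≈ 1.77 s

The damped frequency is ω_d = ω_n√(1−ζ²) = 3.52·√(1−0.745) = 1.78 rad/s.
Peak time t_p = π/ω_d = π/1.78 = 1.77 s.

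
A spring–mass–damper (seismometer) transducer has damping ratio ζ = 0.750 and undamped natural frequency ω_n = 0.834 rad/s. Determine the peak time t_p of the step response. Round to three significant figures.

The damped frequency is ω_d = ω_n√(1−ζ²) = 0.834·√(1−0.562) = 0.552 rad/s.
Peak time t_p = π/ω_d = π/0.552 = 5.70 s.

t_p ≈ 5.70 s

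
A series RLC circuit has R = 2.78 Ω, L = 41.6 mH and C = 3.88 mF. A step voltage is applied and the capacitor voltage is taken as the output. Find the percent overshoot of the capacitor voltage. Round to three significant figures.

%OS ≈ 22.9%

For a series RLC circuit (capacitor voltage as output), ω_n = 1/√(LC) = 1/√(41.6 mH · 3.88 mF) = 78.7 rad/s.
ζ = (R/2)·√(C/L) = (2.78/2)·√(3.88 mF/41.6 mH) = 0.425.
Overshoot: exp(−π·0.425/√(1−0.425²)) = 0.229, i.e. 22.9%.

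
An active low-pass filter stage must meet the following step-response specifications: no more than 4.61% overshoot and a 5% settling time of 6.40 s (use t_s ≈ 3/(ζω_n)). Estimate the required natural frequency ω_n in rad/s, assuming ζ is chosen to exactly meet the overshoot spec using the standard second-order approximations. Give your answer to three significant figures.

Inverting the overshoot relation: ζ = |ln 0.0461|/√(π² + ln²0.0461) = 0.700.
From t_s ≈ 3/(ζω_n): ω_n = 3/(ζ·t_s) = 3/(0.700·6.40) = 0.670 rad/s.

ω_n ≈ 0.670 rad/s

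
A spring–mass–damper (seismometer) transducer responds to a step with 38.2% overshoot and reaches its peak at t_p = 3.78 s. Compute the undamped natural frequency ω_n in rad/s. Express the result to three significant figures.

The overshoot fixes ζ = −ln(OS)/√(π²+ln²(OS)) = 0.293.
t_p = π/ω_d ⇒ ω_d = 0.831 rad/s; then ω_n = ω_d/√(1−ζ²) = 0.869 rad/s.

ω_n ≈ 0.869 rad/s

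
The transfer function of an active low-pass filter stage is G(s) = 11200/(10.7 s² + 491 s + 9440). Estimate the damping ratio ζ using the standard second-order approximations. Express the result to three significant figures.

ζ ≈ 0.772

Dividing through by 10.7: denominator becomes s² + 45.89 s + 882.2.
So ω_n = √882.2 = 29.7 rad/s and ζ = 45.89/(2·29.7) = 0.772.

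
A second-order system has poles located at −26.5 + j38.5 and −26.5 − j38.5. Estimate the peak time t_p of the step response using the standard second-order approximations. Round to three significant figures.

t_p ≈ 0.0816 s

t_p = π/ω_d with ω_d = 38.5 (the imaginary part), so t_p = 0.0816 s.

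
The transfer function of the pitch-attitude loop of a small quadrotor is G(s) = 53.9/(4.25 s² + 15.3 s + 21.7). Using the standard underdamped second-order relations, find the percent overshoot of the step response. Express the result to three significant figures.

%OS ≈ 1.59%

Dividing through by 4.25: denominator becomes s² + 3.600 s + 5.106.
So ω_n = √5.106 = 2.26 rad/s and ζ = 3.600/(2·2.26) = 0.797.
Overshoot: exp(−π·0.797/√(1−0.797²)) = 0.0159, i.e. 1.59%.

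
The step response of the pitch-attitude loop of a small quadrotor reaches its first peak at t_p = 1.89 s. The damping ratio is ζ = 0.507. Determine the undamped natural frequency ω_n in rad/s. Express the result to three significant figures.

ω_n ≈ 1.93 rad/s

Peak time t_p = π/ω_d, so ω_d = π/t_p = π/1.89 = 1.66 rad/s.
ω_n = ω_d/√(1−ζ²) = 1.66/√0.743 = 1.93 rad/s.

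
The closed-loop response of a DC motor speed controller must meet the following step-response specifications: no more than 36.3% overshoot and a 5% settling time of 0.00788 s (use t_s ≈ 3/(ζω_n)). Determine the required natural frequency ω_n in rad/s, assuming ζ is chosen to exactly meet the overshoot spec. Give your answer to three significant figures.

ω_n ≈ 1240 rad/s

ζ = −ln(OS)/√(π² + (ln OS)²). With OS = 0.363, ln OS = −1.013 and ζ = 1.013/3.301 = 0.307.
Then ω_n = 3/(ζ t_s) = 3/(0.307 × 0.00788) = 1240 rad/s.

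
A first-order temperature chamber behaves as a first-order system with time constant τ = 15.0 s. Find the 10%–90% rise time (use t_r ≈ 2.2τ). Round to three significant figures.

t_r ≈ 2.2τ = 33.0 s.

t_r ≈ 33.0 s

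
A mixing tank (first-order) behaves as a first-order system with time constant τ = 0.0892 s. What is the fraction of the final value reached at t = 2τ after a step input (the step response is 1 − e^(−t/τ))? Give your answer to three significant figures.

y(t)/y_∞ = 1 − e^(−t/τ) = 1 − e^(−2) = 1 − e^(−2.00) = 0.865.

y/y_∞ ≈ 0.865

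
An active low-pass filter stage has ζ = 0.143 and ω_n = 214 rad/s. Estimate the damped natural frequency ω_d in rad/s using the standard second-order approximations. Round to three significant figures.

ω_d ≈ 212 rad/s

ω_d = ω_n√(1−ζ²) = 214·√0.980 = 212 rad/s.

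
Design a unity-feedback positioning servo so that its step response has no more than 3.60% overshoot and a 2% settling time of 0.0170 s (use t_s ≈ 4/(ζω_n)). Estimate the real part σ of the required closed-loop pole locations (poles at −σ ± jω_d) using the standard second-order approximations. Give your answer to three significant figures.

σ ≈ 235

The settling-time spec alone fixes σ = ζω_n = 4/t_s = 4/0.0170 = 235.
(Overshoot then fixes ζ = 0.727 and hence ω_d = σ·√(1−ζ²)/ζ = 222 rad/s.)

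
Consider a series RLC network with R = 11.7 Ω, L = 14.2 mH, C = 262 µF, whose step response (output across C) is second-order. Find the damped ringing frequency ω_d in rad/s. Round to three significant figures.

ω_d ≈ 315 rad/s

For a series RLC circuit (capacitor voltage as output), ω_n = 1/√(LC) = 1/√(14.2 mH · 262 µF) = 518 rad/s.
ζ = (R/2)·√(C/L) = (11.7/2)·√(262 µF/14.2 mH) = 0.795.
ω_d = 518·√(1 − 0.795²) = 315 rad/s.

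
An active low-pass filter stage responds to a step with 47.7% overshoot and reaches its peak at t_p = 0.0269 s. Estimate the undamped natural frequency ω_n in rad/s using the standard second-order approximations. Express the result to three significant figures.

ω_n ≈ 120 rad/s

The overshoot fixes ζ = −ln(OS)/√(π²+ln²(OS)) = 0.229.
From t_p = π/ω_d, ω_d = π/0.0269 = 117 rad/s, so ω_n = ω_d/√(1−ζ²) = 120 rad/s.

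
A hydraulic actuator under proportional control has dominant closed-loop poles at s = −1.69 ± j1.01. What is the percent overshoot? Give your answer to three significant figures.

The poles are at −σ ± jω_d with σ = 1.69 and ω_d = 1.01, so ω_n = √(σ²+ω_d²) = 1.97 rad/s and ζ = σ/ω_n = 0.858.
%OS = 100·exp(−πζ/√(1−ζ²)) = 0.521%.

%OS ≈ 0.521%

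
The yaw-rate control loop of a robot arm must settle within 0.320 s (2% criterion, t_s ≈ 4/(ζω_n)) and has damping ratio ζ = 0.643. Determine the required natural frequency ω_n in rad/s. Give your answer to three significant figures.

Rearranging t_s ≈ 4/(ζω_n) gives ω_n = 4/(ζ·t_s) = 4/(0.643 × 0.320) = 19.4 rad/s.

ω_n ≈ 19.4 rad/s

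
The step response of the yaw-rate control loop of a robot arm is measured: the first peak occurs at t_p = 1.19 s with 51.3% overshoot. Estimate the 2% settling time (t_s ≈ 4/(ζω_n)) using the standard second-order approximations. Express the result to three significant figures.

t_s ≈ 7.13 s

ζ from %OS: ζ = |ln 0.513|/√(π²+ln²0.513) = 0.208.
From t_p = π/ω_d, ω_d = π/1.19 = 2.64 rad/s, so ω_n = ω_d/√(1−ζ²) = 2.70 rad/s.
t_s ≈ 4/(ζω_n) = 4/(0.208·2.70) = 7.13 s.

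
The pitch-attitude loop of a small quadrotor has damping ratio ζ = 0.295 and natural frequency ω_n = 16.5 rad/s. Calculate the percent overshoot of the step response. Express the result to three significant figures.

%OS ≈ 37.9%

For an underdamped second-order system, %OS = 100·exp(−πζ/√(1−ζ²)).
πζ/√(1−ζ²) = π·0.295/√(1−0.0870) = 0.9699, so %OS = 100·e^(−0.9699) = 37.9%.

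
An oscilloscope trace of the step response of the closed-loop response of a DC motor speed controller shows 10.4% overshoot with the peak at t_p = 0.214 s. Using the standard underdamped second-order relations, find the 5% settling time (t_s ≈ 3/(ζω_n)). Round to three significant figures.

ζ from %OS: ζ = |ln 0.104|/√(π²+ln²0.104) = 0.585.
From t_p = π/ω_d, ω_d = π/0.214 = 14.7 rad/s, so ω_n = ω_d/√(1−ζ²) = 18.1 rad/s.
t_s ≈ 3/(ζω_n) = 3/(0.585·18.1) = 0.284 s.

t_s ≈ 0.284 s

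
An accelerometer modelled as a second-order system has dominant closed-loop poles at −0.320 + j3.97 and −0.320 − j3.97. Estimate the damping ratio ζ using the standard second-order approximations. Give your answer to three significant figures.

|pole| = ω_n = √(0.320² + 3.97²) = 3.98 rad/s; ζ = cos θ = σ/ω_n = 0.0803.

ζ ≈ 0.0803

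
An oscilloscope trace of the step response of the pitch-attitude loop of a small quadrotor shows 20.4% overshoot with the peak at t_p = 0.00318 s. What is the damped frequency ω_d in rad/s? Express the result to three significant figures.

t_p = π/ω_d, so ω_d = π/0.00318 = 988 rad/s.

ω_d ≈ 988 rad/s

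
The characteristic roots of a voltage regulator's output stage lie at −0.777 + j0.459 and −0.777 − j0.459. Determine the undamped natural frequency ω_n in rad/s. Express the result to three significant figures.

With σ = 0.777, ω_d = 0.459: ω_n = √(σ²+ω_d²) = 0.902 rad/s, ζ = σ/ω_n = 0.861.

ω_n ≈ 0.902 rad/s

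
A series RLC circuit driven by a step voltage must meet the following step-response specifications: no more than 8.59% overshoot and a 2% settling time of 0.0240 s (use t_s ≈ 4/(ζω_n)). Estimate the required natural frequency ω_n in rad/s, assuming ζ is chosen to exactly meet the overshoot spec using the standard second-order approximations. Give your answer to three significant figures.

ω_n ≈ 271 rad/s

From %OS = 100·exp(−πζ/√(1−ζ²)), invert to get ζ = −ln(OS)/√(π² + ln²(OS)) with OS = 0.0859.
−ln 0.0859 = 2.455, so ζ = 2.455/√(π² + 6.025) = 0.616.
From t_s ≈ 4/(ζω_n): ω_n = 4/(ζ·t_s) = 4/(0.616·0.0240) = 271 rad/s.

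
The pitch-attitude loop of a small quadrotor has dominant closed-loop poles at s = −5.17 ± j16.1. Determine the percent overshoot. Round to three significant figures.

%OS ≈ 36.5%

The poles are at −σ ± jω_d with σ = 5.17 and ω_d = 16.1, so ω_n = √(σ²+ω_d²) = 16.9 rad/s and ζ = σ/ω_n = 0.306.
Overshoot: exp(−π·0.306/√(1−0.306²)) = 0.365, i.e. 36.5%.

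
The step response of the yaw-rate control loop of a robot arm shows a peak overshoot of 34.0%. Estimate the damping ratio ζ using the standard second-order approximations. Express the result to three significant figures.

Inverting the overshoot relation: ζ = |ln 0.340|/√(π² + ln²0.340) = 0.325.

ζ ≈ 0.325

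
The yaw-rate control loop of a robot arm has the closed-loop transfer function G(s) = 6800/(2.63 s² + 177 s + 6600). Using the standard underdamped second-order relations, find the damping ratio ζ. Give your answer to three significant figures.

Dividing through by 2.63: denominator becomes s² + 67.30 s + 2510.
So ω_n = √2510 = 50.1 rad/s and ζ = 67.30/(2·50.1) = 0.672.

ζ ≈ 0.672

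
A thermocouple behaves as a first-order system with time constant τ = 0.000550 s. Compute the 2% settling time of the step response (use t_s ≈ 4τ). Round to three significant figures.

t_s ≈ 4τ = 0.00220 s.

t_s ≈ 0.00220 s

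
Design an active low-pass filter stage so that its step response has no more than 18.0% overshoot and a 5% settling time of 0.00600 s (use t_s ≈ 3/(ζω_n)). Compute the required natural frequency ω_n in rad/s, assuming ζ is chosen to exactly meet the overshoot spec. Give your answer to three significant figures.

From %OS = 100·exp(−πζ/√(1−ζ²)), invert to get ζ = −ln(OS)/√(π² + ln²(OS)) with OS = 0.180.
−ln 0.180 = 1.715, so ζ = 1.715/√(π² + 2.941) = 0.479.
From t_s ≈ 3/(ζω_n): ω_n = 3/(ζ·t_s) = 3/(0.479·0.00600) = 1040 rad/s.

ω_n ≈ 1040 rad/s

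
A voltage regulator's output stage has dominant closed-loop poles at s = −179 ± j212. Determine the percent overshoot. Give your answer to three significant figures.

|pole| = ω_n = √(179² + 212²) = 277 rad/s; ζ = cos θ = σ/ω_n = 0.645.
%OS = 100 e^{−πζ/√(1−ζ²)} with ζ = 0.645 gives 7.05%.

%OS ≈ 7.05%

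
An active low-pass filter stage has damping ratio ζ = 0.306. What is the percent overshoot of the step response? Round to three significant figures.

For an underdamped second-order system, %OS = 100·exp(−πζ/√(1−ζ²)).
πζ/√(1−ζ²) = π·0.306/√(1−0.0936) = 1.010, so %OS = 100·e^(−1.010) = 36.4%.

%OS ≈ 36.4%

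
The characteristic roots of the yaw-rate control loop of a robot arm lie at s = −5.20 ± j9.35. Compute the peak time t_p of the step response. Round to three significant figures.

t_p = π/ω_d with ω_d = 9.35 (the imaginary part), so t_p = 0.336 s.

t_p ≈ 0.336 s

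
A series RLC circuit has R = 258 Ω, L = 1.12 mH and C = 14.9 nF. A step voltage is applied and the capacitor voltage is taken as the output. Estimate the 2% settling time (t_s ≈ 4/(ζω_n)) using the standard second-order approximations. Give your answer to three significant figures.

t_s ≈ 0.0000347 s

For a series RLC circuit (capacitor voltage as output), ω_n = 1/√(LC) = 1/√(1.12 mH · 14.9 nF) = 245000 rad/s.
ζ = (R/2)·√(C/L) = (258/2)·√(14.9 nF/1.12 mH) = 0.471.
t_s ≈ 4/(ζω_n) = 0.0000347 s.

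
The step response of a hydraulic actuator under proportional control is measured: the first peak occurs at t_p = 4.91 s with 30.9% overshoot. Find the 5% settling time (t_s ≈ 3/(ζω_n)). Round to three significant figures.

From the overshoot, ζ = −ln(OS)/√(π²+ln²(OS)) = 0.350.
From t_p = π/ω_d, ω_d = π/4.91 = 0.640 rad/s, so ω_n = ω_d/√(1−ζ²) = 0.683 rad/s.
t_s ≈ 3/(ζω_n) = 3/(0.350·0.683) = 12.5 s.

t_s ≈ 12.5 s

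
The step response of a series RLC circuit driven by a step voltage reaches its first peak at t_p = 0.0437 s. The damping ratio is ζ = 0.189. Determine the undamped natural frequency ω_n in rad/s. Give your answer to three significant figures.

Peak time t_p = π/ω_d, so ω_d = π/t_p = π/0.0437 = 71.9 rad/s.
ω_n = ω_d/√(1−ζ²) = 71.9/√0.964 = 73.2 rad/s.

ω_n ≈ 73.2 rad/s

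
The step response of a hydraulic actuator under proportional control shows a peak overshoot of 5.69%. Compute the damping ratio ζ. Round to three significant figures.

Inverting the overshoot relation: ζ = |ln 0.0569|/√(π² + ln²0.0569) = 0.674.

ζ ≈ 0.674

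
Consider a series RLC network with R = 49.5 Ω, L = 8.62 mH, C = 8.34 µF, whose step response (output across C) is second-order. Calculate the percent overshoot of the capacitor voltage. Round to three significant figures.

For a series RLC circuit (capacitor voltage as output), ω_n = 1/√(LC) = 1/√(8.62 mH · 8.34 µF) = 3730 rad/s.
ζ = (R/2)·√(C/L) = (49.5/2)·√(8.34 µF/8.62 mH) = 0.770.
Overshoot: exp(−π·0.770/√(1−0.770²)) = 0.0226, i.e. 2.26%.

%OS ≈ 2.26%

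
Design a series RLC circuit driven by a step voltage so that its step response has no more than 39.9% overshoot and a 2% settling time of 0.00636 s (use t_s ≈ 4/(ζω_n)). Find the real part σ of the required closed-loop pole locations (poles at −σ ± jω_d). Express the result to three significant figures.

σ ≈ 629

The settling-time spec alone fixes σ = ζω_n = 4/t_s = 4/0.00636 = 629.
(Overshoot then fixes ζ = 0.281 and hence ω_d = σ·√(1−ζ²)/ζ = 2150 rad/s.)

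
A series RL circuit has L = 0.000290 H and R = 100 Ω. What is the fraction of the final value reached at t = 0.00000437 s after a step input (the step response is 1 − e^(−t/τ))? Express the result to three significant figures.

τ = L/R = 0.000290/100 = 0.00000290 s.
y(t)/y_∞ = 1 − e^(−t/τ) = 1 − e^(−0.00000437/0.00000290) = 1 − e^(−1.51) = 0.778.

y/y_∞ ≈ 0.778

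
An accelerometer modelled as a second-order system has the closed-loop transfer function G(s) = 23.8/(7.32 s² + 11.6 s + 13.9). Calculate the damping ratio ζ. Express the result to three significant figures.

Dividing through by 7.32: denominator becomes s² + 1.585 s + 1.899.
So ω_n = √1.899 = 1.38 rad/s and ζ = 1.585/(2·1.38) = 0.575.

ζ ≈ 0.575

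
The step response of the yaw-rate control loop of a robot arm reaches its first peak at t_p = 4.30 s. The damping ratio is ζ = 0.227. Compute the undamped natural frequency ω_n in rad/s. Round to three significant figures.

ω_n ≈ 0.750 rad/s

Peak time t_p = π/ω_d, so ω_d = π/t_p = π/4.30 = 0.731 rad/s.
ω_n = ω_d/√(1−ζ²) = 0.731/√0.948 = 0.750 rad/s.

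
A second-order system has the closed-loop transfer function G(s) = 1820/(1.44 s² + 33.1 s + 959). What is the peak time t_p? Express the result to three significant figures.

Dividing through by 1.44: denominator becomes s² + 22.99 s + 666.0.
So ω_n = √666.0 = 25.8 rad/s and ζ = 22.99/(2·25.8) = 0.445.
ω_d = 25.8·√(1 − 0.445²) = 23.1 rad/s. t_p = π/ω_d = 0.136 s.

t_p ≈ 0.136 s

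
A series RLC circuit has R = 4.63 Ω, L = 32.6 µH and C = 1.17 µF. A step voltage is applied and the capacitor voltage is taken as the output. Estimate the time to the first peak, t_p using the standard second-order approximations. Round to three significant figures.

For a series RLC circuit (capacitor voltage as output), ω_n = 1/√(LC) = 1/√(32.6 µH · 1.17 µF) = 162000 rad/s.
ζ = (R/2)·√(C/L) = (4.63/2)·√(1.17 µF/32.6 µH) = 0.439.
ω_d = 162000·√(1 − 0.439²) = 146000 rad/s. t_p = π/ω_d = 0.0000216 s.

t_p ≈ 0.0000216 s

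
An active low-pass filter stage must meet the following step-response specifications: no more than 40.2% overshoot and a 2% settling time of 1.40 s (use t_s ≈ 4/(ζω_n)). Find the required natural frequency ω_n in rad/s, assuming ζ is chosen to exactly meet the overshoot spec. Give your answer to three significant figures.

ω_n ≈ 10.3 rad/s

ζ = −ln(OS)/√(π² + (ln OS)²). With OS = 0.402, ln OS = −0.9113 and ζ = 0.9113/3.271 = 0.279.
From t_s ≈ 4/(ζω_n): ω_n = 4/(ζ·t_s) = 4/(0.279·1.40) = 10.3 rad/s.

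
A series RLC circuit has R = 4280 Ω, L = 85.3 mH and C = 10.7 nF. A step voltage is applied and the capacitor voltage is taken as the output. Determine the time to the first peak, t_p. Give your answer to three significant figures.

For a series RLC circuit (capacitor voltage as output), ω_n = 1/√(LC) = 1/√(85.3 mH · 10.7 nF) = 33100 rad/s.
ζ = (R/2)·√(C/L) = (4280/2)·√(10.7 nF/85.3 mH) = 0.758.
ω_d = 33100·√(1 − 0.758²) = 21600 rad/s. t_p = π/ω_d = 0.000145 s.

t_p ≈ 0.000145 s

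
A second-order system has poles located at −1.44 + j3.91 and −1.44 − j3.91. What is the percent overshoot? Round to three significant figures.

%OS ≈ 31.4%

With σ = 1.44, ω_d = 3.91: ω_n = √(σ²+ω_d²) = 4.17 rad/s, ζ = σ/ω_n = 0.346.
%OS = 100 e^{−πζ/√(1−ζ²)} with ζ = 0.346 gives 31.4%.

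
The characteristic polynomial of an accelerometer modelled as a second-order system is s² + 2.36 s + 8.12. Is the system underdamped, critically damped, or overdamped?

a² − 4b = 2.36² − 4·8.12 < 0 (complex roots); the system is underdamped.

underdamped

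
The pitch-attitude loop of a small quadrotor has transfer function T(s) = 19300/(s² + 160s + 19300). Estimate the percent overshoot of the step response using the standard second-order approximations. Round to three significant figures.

%OS ≈ 10.9%

Comparing the denominator to s² + 2ζω_n s + ω_n²: ω_n = √19300 = 139 rad/s, and 2ζω_n = 160 so ζ = 160/(2·139) = 0.576.
Overshoot: exp(−π·0.576/√(1−0.576²)) = 0.109, i.e. 10.9%.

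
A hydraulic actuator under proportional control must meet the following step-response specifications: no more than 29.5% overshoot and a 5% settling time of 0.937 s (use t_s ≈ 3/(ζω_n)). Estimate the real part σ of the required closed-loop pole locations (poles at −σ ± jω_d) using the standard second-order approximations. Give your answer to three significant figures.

σ ≈ 3.20

The settling-time spec alone fixes σ = ζω_n = 3/t_s = 3/0.937 = 3.20.
(Overshoot then fixes ζ = 0.362 and hence ω_d = σ·√(1−ζ²)/ζ = 8.24 rad/s.)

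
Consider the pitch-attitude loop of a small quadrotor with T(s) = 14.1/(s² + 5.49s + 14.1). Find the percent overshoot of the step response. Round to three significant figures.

%OS ≈ 3.45%

ω_n = √14.1 = 3.75 rad/s; ζ = 5.49/(2·3.75) = 0.731.
%OS = 100·exp(−πζ/√(1−ζ²)) = 3.45%.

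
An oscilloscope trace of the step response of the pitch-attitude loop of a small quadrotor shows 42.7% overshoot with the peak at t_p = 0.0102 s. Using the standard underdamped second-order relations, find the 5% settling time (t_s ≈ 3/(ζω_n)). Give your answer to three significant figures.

t_s ≈ 0.0360 s

The overshoot fixes ζ = −ln(OS)/√(π²+ln²(OS)) = 0.261.
From t_p = π/ω_d, ω_d = π/0.0102 = 308 rad/s, so ω_n = ω_d/√(1−ζ²) = 319 rad/s.
t_s ≈ 3/(ζω_n) = 3/(0.261·319) = 0.0360 s.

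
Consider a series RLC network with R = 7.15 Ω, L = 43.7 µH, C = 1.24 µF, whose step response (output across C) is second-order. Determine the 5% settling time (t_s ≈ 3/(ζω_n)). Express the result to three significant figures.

For a series RLC circuit (capacitor voltage as output), ω_n = 1/√(LC) = 1/√(43.7 µH · 1.24 µF) = 136000 rad/s.
ζ = (R/2)·√(C/L) = (7.15/2)·√(1.24 µF/43.7 µH) = 0.602.
t_s ≈ 3/(ζω_n) = 0.0000367 s.

t_s ≈ 0.0000367 s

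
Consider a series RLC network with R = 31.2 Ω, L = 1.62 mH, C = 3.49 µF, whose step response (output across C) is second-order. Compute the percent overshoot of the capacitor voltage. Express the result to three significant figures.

For a series RLC circuit (capacitor voltage as output), ω_n = 1/√(LC) = 1/√(1.62 mH · 3.49 µF) = 13300 rad/s.
ζ = (R/2)·√(C/L) = (31.2/2)·√(3.49 µF/1.62 mH) = 0.724.
%OS = 100 e^{−πζ/√(1−ζ²)} with ζ = 0.724 gives 3.70%.

%OS ≈ 3.70%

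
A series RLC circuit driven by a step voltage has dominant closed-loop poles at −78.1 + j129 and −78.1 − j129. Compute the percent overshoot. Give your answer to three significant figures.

|pole| = ω_n = √(78.1² + 129²) = 151 rad/s; ζ = cos θ = σ/ω_n = 0.518.
%OS = 100 e^{−πζ/√(1−ζ²)} with ζ = 0.518 gives 14.9%.

%OS ≈ 14.9%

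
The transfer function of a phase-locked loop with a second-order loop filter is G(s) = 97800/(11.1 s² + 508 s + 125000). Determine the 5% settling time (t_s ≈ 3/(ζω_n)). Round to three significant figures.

Dividing through by 11.1: denominator becomes s² + 45.77 s + 11260.
So ω_n = √11260 = 106 rad/s and ζ = 45.77/(2·106) = 0.216.
t_s ≈ 3/(ζω_n) = 0.131 s.

t_s ≈ 0.131 s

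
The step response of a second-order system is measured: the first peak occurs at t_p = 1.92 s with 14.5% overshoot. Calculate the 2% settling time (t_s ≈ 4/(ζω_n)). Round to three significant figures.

The overshoot fixes ζ = −ln(OS)/√(π²+ln²(OS)) = 0.524.
From t_p = π/ω_d, ω_d = π/1.92 = 1.64 rad/s, so ω_n = ω_d/√(1−ζ²) = 1.92 rad/s.
t_s ≈ 4/(ζω_n) = 4/(0.524·1.92) = 3.98 s.

t_s ≈ 3.98 s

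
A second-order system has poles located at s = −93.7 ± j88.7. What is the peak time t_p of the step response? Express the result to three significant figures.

t_p = π/ω_d with ω_d = 88.7 (the imaginary part), so t_p = 0.0354 s.

t_p ≈ 0.0354 s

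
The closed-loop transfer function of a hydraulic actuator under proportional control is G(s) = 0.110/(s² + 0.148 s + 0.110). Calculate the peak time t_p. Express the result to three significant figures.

Comparing the denominator to s² + 2ζω_n s + ω_n²: ω_n = √0.110 = 0.332 rad/s, and 2ζω_n = 0.148 so ζ = 0.148/(2·0.332) = 0.223.
ω_d = 0.332·√(1 − 0.223²) = 0.323 rad/s. Then t_p = π/ω_d = 9.72 s.

t_p ≈ 9.72 s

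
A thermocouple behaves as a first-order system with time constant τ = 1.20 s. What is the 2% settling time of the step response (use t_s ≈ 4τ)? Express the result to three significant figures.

t_s ≈ 4.80 s

t_s ≈ 4τ = 4.80 s.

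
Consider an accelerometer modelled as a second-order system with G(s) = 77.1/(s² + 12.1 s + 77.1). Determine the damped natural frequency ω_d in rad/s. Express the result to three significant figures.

ω_n = √77.1 = 8.78 rad/s; ζ = 12.1/(2·8.78) = 0.689.
ω_d = ω_n√(1−ζ²) = 6.36 rad/s.

ω_d ≈ 6.36 rad/s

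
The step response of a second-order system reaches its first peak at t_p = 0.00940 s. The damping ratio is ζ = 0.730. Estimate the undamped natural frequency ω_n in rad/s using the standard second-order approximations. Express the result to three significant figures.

Peak time t_p = π/ω_d, so ω_d = π/t_p = π/0.00940 = 334 rad/s.
ω_n = ω_d/√(1−ζ²) = 334/√0.467 = 489 rad/s.

ω_n ≈ 489 rad/s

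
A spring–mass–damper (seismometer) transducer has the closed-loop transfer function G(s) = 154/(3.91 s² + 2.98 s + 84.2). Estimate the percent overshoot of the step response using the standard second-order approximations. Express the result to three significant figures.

Dividing through by 3.91: denominator becomes s² + 0.7621 s + 21.53.
So ω_n = √21.53 = 4.64 rad/s and ζ = 0.7621/(2·4.64) = 0.0821.
Overshoot: exp(−π·0.0821/√(1−0.0821²)) = 0.772, i.e. 77.2%.

%OS ≈ 77.2%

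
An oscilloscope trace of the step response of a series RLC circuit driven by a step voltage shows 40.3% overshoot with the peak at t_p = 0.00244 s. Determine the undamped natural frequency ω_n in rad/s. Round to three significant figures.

The overshoot fixes ζ = −ln(OS)/√(π²+ln²(OS)) = 0.278.
t_p = π/ω_d ⇒ ω_d = 1290 rad/s; then ω_n = ω_d/√(1−ζ²) = 1340 rad/s.

ω_n ≈ 1340 rad/s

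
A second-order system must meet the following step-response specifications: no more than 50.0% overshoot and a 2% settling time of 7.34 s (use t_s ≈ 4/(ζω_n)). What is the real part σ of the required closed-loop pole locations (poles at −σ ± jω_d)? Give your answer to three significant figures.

The settling-time spec alone fixes σ = ζω_n = 4/t_s = 4/7.34 = 0.545.
(Overshoot then fixes ζ = 0.215 and hence ω_d = σ·√(1−ζ²)/ζ = 2.47 rad/s.)

σ ≈ 0.545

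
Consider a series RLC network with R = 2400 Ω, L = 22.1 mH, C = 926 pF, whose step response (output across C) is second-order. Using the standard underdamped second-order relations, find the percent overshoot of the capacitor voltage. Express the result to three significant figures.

For a series RLC circuit (capacitor voltage as output), ω_n = 1/√(LC) = 1/√(22.1 mH · 926 pF) = 221000 rad/s.
ζ = (R/2)·√(C/L) = (2400/2)·√(926 pF/22.1 mH) = 0.246.
%OS = 100·exp(−πζ/√(1−ζ²)) = 45.1%.

%OS ≈ 45.1%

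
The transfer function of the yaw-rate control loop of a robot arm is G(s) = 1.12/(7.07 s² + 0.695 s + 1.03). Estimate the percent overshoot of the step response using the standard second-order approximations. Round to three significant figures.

Dividing through by 7.07: denominator becomes s² + 0.09830 s + 0.1457.
So ω_n = √0.1457 = 0.382 rad/s and ζ = 0.09830/(2·0.382) = 0.129.
Overshoot: exp(−π·0.129/√(1−0.129²)) = 0.665, i.e. 66.5%.

%OS ≈ 66.5%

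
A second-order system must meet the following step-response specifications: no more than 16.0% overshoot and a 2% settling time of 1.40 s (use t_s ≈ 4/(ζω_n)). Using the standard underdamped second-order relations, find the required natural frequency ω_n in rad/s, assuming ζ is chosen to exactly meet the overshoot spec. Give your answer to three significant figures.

ω_n ≈ 5.67 rad/s

From %OS = 100·exp(−πζ/√(1−ζ²)), invert to get ζ = −ln(OS)/√(π² + ln²(OS)) with OS = 0.160.
−ln 0.160 = 1.833, so ζ = 1.833/√(π² + 3.358) = 0.504.
Then ω_n = 4/(ζ t_s) = 4/(0.504 × 1.40) = 5.67 rad/s.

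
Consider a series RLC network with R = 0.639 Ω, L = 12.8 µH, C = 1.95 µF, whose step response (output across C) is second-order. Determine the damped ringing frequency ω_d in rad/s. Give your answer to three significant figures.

ω_d ≈ 199000 rad/s

For a series RLC circuit (capacitor voltage as output), ω_n = 1/√(LC) = 1/√(12.8 µH · 1.95 µF) = 200000 rad/s.
ζ = (R/2)·√(C/L) = (0.639/2)·√(1.95 µF/12.8 µH) = 0.125.
ω_d = 200000·√(1 − 0.125²) = 199000 rad/s.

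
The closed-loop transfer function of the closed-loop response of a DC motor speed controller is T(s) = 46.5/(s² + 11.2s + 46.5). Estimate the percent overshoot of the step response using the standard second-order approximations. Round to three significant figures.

%OS ≈ 1.09%

ω_n = √46.5 = 6.82 rad/s; ζ = 11.2/(2·6.82) = 0.821.
%OS = 100 e^{−πζ/√(1−ζ²)} with ζ = 0.821 gives 1.09%.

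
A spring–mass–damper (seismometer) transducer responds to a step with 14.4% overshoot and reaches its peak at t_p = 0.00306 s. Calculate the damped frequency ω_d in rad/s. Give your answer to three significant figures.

ω_d ≈ 1030 rad/s

t_p = π/ω_d, so ω_d = π/0.00306 = 1030 rad/s.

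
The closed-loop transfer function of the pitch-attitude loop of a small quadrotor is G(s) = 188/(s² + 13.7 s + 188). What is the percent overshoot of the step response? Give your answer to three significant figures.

%OS ≈ 16.3%

Comparing the denominator to s² + 2ζω_n s + ω_n²: ω_n = √188 = 13.7 rad/s, and 2ζω_n = 13.7 so ζ = 13.7/(2·13.7) = 0.500.
%OS = 100·exp(−πζ/√(1−ζ²)) = 16.3%.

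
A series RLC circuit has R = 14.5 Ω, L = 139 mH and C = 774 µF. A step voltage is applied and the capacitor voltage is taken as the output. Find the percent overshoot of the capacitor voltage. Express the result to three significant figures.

%OS ≈ 13.3%

For a series RLC circuit (capacitor voltage as output), ω_n = 1/√(LC) = 1/√(139 mH · 774 µF) = 96.4 rad/s.
ζ = (R/2)·√(C/L) = (14.5/2)·√(774 µF/139 mH) = 0.541.
Overshoot: exp(−π·0.541/√(1−0.541²)) = 0.133, i.e. 13.3%.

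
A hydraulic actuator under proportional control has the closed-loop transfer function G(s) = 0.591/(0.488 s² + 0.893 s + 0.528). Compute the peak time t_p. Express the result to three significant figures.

t_p ≈ 6.35 s

Dividing through by 0.488: denominator becomes s² + 1.830 s + 1.082.
So ω_n = √1.082 = 1.04 rad/s and ζ = 1.830/(2·1.04) = 0.880.
ω_d = 1.04·√(1 − 0.880²) = 0.495 rad/s. t_p = π/ω_d = 6.35 s.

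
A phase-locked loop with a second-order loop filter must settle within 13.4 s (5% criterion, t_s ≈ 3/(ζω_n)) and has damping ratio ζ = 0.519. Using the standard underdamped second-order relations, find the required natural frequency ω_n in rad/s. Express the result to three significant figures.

Rearranging t_s ≈ 3/(ζω_n) gives ω_n = 3/(ζ·t_s) = 3/(0.519 × 13.4) = 0.431 rad/s.

ω_n ≈ 0.431 rad/s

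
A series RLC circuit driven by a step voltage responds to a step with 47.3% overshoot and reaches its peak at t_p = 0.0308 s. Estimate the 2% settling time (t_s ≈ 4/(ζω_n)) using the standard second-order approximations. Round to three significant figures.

t_s ≈ 0.165 s

The overshoot fixes ζ = −ln(OS)/√(π²+ln²(OS)) = 0.232.
t_p = π/ω_d ⇒ ω_d = 102 rad/s; then ω_n = ω_d/√(1−ζ²) = 105 rad/s.
t_s ≈ 4/(ζω_n) = 4/(0.232·105) = 0.165 s.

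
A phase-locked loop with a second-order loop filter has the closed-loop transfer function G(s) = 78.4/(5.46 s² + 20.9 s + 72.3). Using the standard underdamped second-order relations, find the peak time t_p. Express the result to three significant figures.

t_p ≈ 1.02 s

Dividing through by 5.46: denominator becomes s² + 3.828 s + 13.24.
So ω_n = √13.24 = 3.64 rad/s and ζ = 3.828/(2·3.64) = 0.526.
The damped frequency ω_d = ω_n√(1−ζ²) = 3.09 rad/s. t_p = π/ω_d = 1.02 s.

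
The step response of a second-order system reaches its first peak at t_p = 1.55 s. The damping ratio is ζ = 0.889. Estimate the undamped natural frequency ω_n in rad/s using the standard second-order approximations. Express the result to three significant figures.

ω_n ≈ 4.43 rad/s

Peak time t_p = π/ω_d, so ω_d = π/t_p = π/1.55 = 2.03 rad/s.
ω_n = ω_d/√(1−ζ²) = 2.03/√0.210 = 4.43 rad/s.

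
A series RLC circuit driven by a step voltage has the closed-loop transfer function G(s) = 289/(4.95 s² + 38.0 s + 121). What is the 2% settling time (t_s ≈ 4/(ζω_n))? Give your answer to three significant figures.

t_s ≈ 1.04 s

Dividing through by 4.95: denominator becomes s² + 7.677 s + 24.44.
So ω_n = √24.44 = 4.94 rad/s and ζ = 7.677/(2·4.94) = 0.776.
t_s ≈ 4/(ζω_n) = 1.04 s.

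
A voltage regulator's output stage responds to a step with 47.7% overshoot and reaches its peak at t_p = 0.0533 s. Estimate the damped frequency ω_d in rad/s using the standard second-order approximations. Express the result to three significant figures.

t_p = π/ω_d, so ω_d = π/0.0533 = 58.9 rad/s.

ω_d ≈ 58.9 rad/s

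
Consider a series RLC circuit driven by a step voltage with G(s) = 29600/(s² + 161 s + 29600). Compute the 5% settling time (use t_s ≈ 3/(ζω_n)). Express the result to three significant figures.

t_s ≈ 0.0373 s

Matching coefficients with s² + 2ζω_n s + ω_n² gives ω_n² = 29600 ⇒ ω_n = 172 rad/s, and ζ = 161/(2ω_n) = 0.468.
t_s ≈ 3/(ζω_n) = 3/(0.468·172) = 0.0373 s.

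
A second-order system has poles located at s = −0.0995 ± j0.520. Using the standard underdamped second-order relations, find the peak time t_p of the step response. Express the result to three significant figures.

t_p ≈ 6.04 s

t_p = π/ω_d with ω_d = 0.520 (the imaginary part), so t_p = 6.04 s.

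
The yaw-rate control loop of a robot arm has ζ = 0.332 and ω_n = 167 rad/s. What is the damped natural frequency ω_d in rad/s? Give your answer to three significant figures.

ω_d = ω_n√(1−ζ²) = 167·√0.890 = 158 rad/s.

ω_d ≈ 158 rad/s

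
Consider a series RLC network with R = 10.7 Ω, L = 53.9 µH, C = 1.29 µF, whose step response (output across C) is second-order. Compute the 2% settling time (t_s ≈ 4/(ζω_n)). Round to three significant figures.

For a series RLC circuit (capacitor voltage as output), ω_n = 1/√(LC) = 1/√(53.9 µH · 1.29 µF) = 120000 rad/s.
ζ = (R/2)·√(C/L) = (10.7/2)·√(1.29 µF/53.9 µH) = 0.828.
t_s ≈ 4/(ζω_n) = 0.0000403 s.

t_s ≈ 0.0000403 s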